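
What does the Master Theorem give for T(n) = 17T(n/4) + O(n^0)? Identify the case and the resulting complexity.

Master Theorem for T(n) = 17T(n/4) + O(n^0):

a = 17, b = 4, c = 0
log_b(a) = log_4(17) = 2.0437

Case 1: c = 0 < log_4(17) = 2.0437
T(n) = O(n^(log_4 17))

For T(n) = 17T(n/4) + O(n^0): log_4(17) = 2.0437. This is Case 1 of the Master Theorem (c < log_b(a), work dominated by leaves), giving O(n^(log_4 17)).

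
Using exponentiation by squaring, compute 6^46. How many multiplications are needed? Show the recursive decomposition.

Computing 6^46 by squaring (build up from 6^1; each line after the first costs one multiplication):

6^1 = 6
6^2 = (6^1)^2 = 6^2 = 36
6^4 = (6^2)^2 = 36^2 = 1296
6^5 = 6 * 6^4 = 6 * 1296 = 7776
6^10 = (6^5)^2 = 7776^2 = 60466176
6^11 = 6 * 6^10 = 6 * 60466176 = 362797056
6^22 = (6^11)^2 = 362797056^2 = 131621703842267136
6^23 = 6 * 6^22 = 6 * 131621703842267136 = 789730223053602816
6^46 = (6^23)^2 = 789730223053602816^2 = 623673825204293256669089197883129856

Result: 623673825204293256669089197883129856
Multiplications needed: 8 (8 lines after 6^1)

6^46 = 623673825204293256669089197883129856. Using exponentiation by squaring, this requires 8 multiplications. The key idea: if the exponent is even, square the half-power; if odd, multiply by the base once.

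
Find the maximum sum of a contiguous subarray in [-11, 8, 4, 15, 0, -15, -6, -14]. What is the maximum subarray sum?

Using Kadane's algorithm on [-11, 8, 4, 15, 0, -15, -6, -14]:

Scanning through the array:
Position 1 (value 8): max_ending_here = 8, max_so_far = 8
Position 2 (value 4): max_ending_here = 12, max_so_far = 12
Position 3 (value 15): max_ending_here = 27, max_so_far = 27
Position 4 (value 0): max_ending_here = 27, max_so_far = 27
Position 5 (value -15): max_ending_here = 12, max_so_far = 27
Position 6 (value -6): max_ending_here = 6, max_so_far = 27
Position 7 (value -14): max_ending_here = -8, max_so_far = 27

Maximum subarray: [8, 4, 15]
Maximum sum: 27

The maximum subarray is [8, 4, 15] with sum 27. This subarray runs from index 1 to index 3.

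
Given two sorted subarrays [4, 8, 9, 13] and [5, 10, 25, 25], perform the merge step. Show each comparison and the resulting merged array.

Merging process:

Compare 4 vs 5: take 4 from left. Merged: [4]
Compare 8 vs 5: take 5 from right. Merged: [4, 5]
Compare 8 vs 10: take 8 from left. Merged: [4, 5, 8]
Compare 9 vs 10: take 9 from left. Merged: [4, 5, 8, 9]
Compare 13 vs 10: take 10 from right. Merged: [4, 5, 8, 9, 10]
Compare 13 vs 25: take 13 from left. Merged: [4, 5, 8, 9, 10, 13]
Append remaining from right: [25, 25]. Merged: [4, 5, 8, 9, 10, 13, 25, 25]

Final merged array: [4, 5, 8, 9, 10, 13, 25, 25]
Total comparisons: 6

The merged array is [4, 5, 8, 9, 10, 13, 25, 25], requiring 6 comparisons. The merge step runs in O(n) time where n is the total number of elements.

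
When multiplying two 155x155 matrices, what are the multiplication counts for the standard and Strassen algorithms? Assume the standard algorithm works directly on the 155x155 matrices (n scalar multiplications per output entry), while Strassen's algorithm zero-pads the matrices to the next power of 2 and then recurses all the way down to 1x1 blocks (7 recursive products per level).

Matrix multiplication for 155x155 matrices:

Strassen's algorithm requires power-of-2 dimensions. Pad 155x155 to 256x256 (next power of 2).

Standard algorithm: 155^3 = 3723875 multiplications
Strassen's algorithm: 7^(log2(256)) = 7^8 = 5764801 multiplications
Difference: 3723875 - 5764801 = -2040926 (Strassen uses MORE here due to padding overhead — for small or just-over-power-of-2 n, padding can outweigh the per-level savings)

Standard: 3723875 multiplications (155^3). Strassen: 5764801 multiplications (7^8, after padding to 256x256). Strassen reduces 8 recursive multiplications to 7 at each level.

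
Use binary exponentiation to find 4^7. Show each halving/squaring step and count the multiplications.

Computing 4^7 by squaring (build up from 4^1; each line after the first costs one multiplication):

4^1 = 4
4^2 = (4^1)^2 = 4^2 = 16
4^3 = 4 * 4^2 = 4 * 16 = 64
4^6 = (4^3)^2 = 64^2 = 4096
4^7 = 4 * 4^6 = 4 * 4096 = 16384

Result: 16384
Multiplications needed: 4 (4 lines after 4^1)

4^7 = 16384. Using exponentiation by squaring, this requires 4 multiplications. The key idea: if the exponent is even, square the half-power; if odd, multiply by the base once.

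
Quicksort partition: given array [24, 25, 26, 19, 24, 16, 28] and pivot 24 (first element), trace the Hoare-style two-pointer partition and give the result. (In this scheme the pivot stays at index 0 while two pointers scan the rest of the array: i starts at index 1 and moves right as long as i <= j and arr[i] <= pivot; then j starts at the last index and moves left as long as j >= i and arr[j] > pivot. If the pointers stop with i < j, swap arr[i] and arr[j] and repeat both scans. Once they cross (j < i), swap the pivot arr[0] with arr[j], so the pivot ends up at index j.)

Hoare-style two-pointer partition with pivot = 24:

Initial array: [24, 25, 26, 19, 24, 16, 28]

Pointers start at i = 1, j = 6.
i stops at index 1 (arr[1]=25 > 24), j stops at index 5 (arr[5]=16 <= 24): swap arr[1] and arr[5], array becomes [24, 16, 26, 19, 24, 25, 28]
i stops at index 2 (arr[2]=26 > 24), j stops at index 4 (arr[4]=24 <= 24): swap arr[2] and arr[4], array becomes [24, 16, 24, 19, 26, 25, 28]
i ends at 4, j ends at 3: the pointers have crossed (j < i), so scanning stops.

Swap pivot arr[0] with arr[3] to place pivot at position 3: [19, 16, 24, 24, 26, 25, 28]
Pivot position: 3

After partitioning with pivot 24, the array becomes [19, 16, 24, 24, 26, 25, 28]. The pivot is placed at index 3. All elements to the left of the pivot are <= 24, and all elements to the right are > 24.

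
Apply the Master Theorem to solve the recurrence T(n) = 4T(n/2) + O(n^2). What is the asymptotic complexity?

Master Theorem for T(n) = 4T(n/2) + O(n^2):

a = 4, b = 2, c = 2
log_b(a) = log_2(4) = 2.0000

Case 2: c = 2 = log_2(4) = 2.0000
T(n) = O(n^2 log n) = O(n^2 log n)

For T(n) = 4T(n/2) + O(n^2): log_2(4) = 2.0000. This is Case 2 of the Master Theorem (c = log_b(a), equal work at all levels), giving O(n^2 log n).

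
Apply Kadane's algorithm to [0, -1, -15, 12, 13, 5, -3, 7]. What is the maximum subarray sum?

Using Kadane's algorithm on [0, -1, -15, 12, 13, 5, -3, 7]:

Scanning through the array:
Position 1 (value -1): max_ending_here = -1, max_so_far = 0
Position 2 (value -15): max_ending_here = -15, max_so_far = 0
Position 3 (value 12): max_ending_here = 12, max_so_far = 12
Position 4 (value 13): max_ending_here = 25, max_so_far = 25
Position 5 (value 5): max_ending_here = 30, max_so_far = 30
Position 6 (value -3): max_ending_here = 27, max_so_far = 30
Position 7 (value 7): max_ending_here = 34, max_so_far = 34

Maximum subarray: [12, 13, 5, -3, 7]
Maximum sum: 34

The maximum subarray is [12, 13, 5, -3, 7] with sum 34. This subarray runs from index 3 to index 7.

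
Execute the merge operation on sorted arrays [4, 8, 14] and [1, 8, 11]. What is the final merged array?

Merging process:

Compare 4 vs 1: take 1 from right. Merged: [1]
Compare 4 vs 8: take 4 from left. Merged: [1, 4]
Compare 8 vs 8: take 8 from left. Merged: [1, 4, 8]
Compare 14 vs 8: take 8 from right. Merged: [1, 4, 8, 8]
Compare 14 vs 11: take 11 from right. Merged: [1, 4, 8, 8, 11]
Append remaining from left: [14]. Merged: [1, 4, 8, 8, 11, 14]

Final merged array: [1, 4, 8, 8, 11, 14]
Total comparisons: 5

The merged array is [1, 4, 8, 8, 11, 14], requiring 5 comparisons. The merge step runs in O(n) time where n is the total number of elements.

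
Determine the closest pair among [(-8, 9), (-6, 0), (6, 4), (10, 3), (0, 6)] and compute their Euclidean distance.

Computing all pairwise distances among 5 points:

d((-8, 9), (-6, 0)) = 9.2195
d((-8, 9), (6, 4)) = 14.8661
d((-8, 9), (10, 3)) = 18.9737
d((-8, 9), (0, 6)) = 8.544
d((-6, 0), (6, 4)) = 12.6491
d((-6, 0), (10, 3)) = 16.2788
d((-6, 0), (0, 6)) = 8.4853
d((6, 4), (10, 3)) = 4.1231 <-- minimum
d((6, 4), (0, 6)) = 6.3246
d((10, 3), (0, 6)) = 10.4403

Closest pair: (6, 4) and (10, 3) with distance 4.1231

The closest pair is (6, 4) and (10, 3) with Euclidean distance 4.1231. For 5 points, brute-force pairwise comparison is shown above. For large n, the divide-and-conquer algorithm (sort by x, recurse on halves, check the dividing strip) achieves O(n log n).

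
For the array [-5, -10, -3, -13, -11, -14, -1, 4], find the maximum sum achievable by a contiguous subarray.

Using Kadane's algorithm on [-5, -10, -3, -13, -11, -14, -1, 4]:

Scanning through the array:
Position 1 (value -10): max_ending_here = -10, max_so_far = -5
Position 2 (value -3): max_ending_here = -3, max_so_far = -3
Position 3 (value -13): max_ending_here = -13, max_so_far = -3
Position 4 (value -11): max_ending_here = -11, max_so_far = -3
Position 5 (value -14): max_ending_here = -14, max_so_far = -3
Position 6 (value -1): max_ending_here = -1, max_so_far = -1
Position 7 (value 4): max_ending_here = 4, max_so_far = 4

Maximum subarray: [4]
Maximum sum: 4

The maximum subarray is [4] with sum 4. This subarray runs from index 7 to index 7.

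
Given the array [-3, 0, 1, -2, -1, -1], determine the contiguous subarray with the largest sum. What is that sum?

Using Kadane's algorithm on [-3, 0, 1, -2, -1, -1]:

Scanning through the array:
Position 1 (value 0): max_ending_here = 0, max_so_far = 0
Position 2 (value 1): max_ending_here = 1, max_so_far = 1
Position 3 (value -2): max_ending_here = -1, max_so_far = 1
Position 4 (value -1): max_ending_here = -1, max_so_far = 1
Position 5 (value -1): max_ending_here = -1, max_so_far = 1

Maximum subarray: [0, 1]
Maximum sum: 1

The maximum subarray is [0, 1] with sum 1. This subarray runs from index 1 to index 2.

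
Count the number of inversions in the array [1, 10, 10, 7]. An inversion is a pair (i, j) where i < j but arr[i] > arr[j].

Finding inversions in [1, 10, 10, 7]:

(1, 3): arr[1]=10 > arr[3]=7
(2, 3): arr[2]=10 > arr[3]=7

Total inversions: 2

The array has 2 inversion(s): (1,3), (2,3). Each pair (i,j) satisfies i < j and arr[i] > arr[j].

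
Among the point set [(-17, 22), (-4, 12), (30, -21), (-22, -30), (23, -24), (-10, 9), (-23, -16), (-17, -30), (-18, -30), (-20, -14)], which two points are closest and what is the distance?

Computing all pairwise distances among 10 points:

d((-17, 22), (-4, 12)) = 16.4012
d((-17, 22), (30, -21)) = 63.7024
d((-17, 22), (-22, -30)) = 52.2398
d((-17, 22), (23, -24)) = 60.959
d((-17, 22), (-10, 9)) = 14.7648
d((-17, 22), (-23, -16)) = 38.4708
d((-17, 22), (-17, -30)) = 52.0
d((-17, 22), (-18, -30)) = 52.0096
d((-17, 22), (-20, -14)) = 36.1248
d((-4, 12), (30, -21)) = 47.3814
d((-4, 12), (-22, -30)) = 45.6946
d((-4, 12), (23, -24)) = 45.0
d((-4, 12), (-10, 9)) = 6.7082
d((-4, 12), (-23, -16)) = 33.8378
d((-4, 12), (-17, -30)) = 43.9659
d((-4, 12), (-18, -30)) = 44.2719
d((-4, 12), (-20, -14)) = 30.5287
d((30, -21), (-22, -30)) = 52.7731
d((30, -21), (23, -24)) = 7.6158
d((30, -21), (-10, 9)) = 50.0
d((30, -21), (-23, -16)) = 53.2353
d((30, -21), (-17, -30)) = 47.8539
d((30, -21), (-18, -30)) = 48.8365
d((30, -21), (-20, -14)) = 50.4876
d((-22, -30), (23, -24)) = 45.3982
d((-22, -30), (-10, 9)) = 40.8044
d((-22, -30), (-23, -16)) = 14.0357
d((-22, -30), (-17, -30)) = 5.0
d((-22, -30), (-18, -30)) = 4.0
d((-22, -30), (-20, -14)) = 16.1245
d((23, -24), (-10, 9)) = 46.669
d((23, -24), (-23, -16)) = 46.6905
d((23, -24), (-17, -30)) = 40.4475
d((23, -24), (-18, -30)) = 41.4367
d((23, -24), (-20, -14)) = 44.1475
d((-10, 9), (-23, -16)) = 28.178
d((-10, 9), (-17, -30)) = 39.6232
d((-10, 9), (-18, -30)) = 39.8121
d((-10, 9), (-20, -14)) = 25.0799
d((-23, -16), (-17, -30)) = 15.2315
d((-23, -16), (-18, -30)) = 14.8661
d((-23, -16), (-20, -14)) = 3.6056
d((-17, -30), (-18, -30)) = 1.0 <-- minimum
d((-17, -30), (-20, -14)) = 16.2788
d((-18, -30), (-20, -14)) = 16.1245

Closest pair: (-17, -30) and (-18, -30) with distance 1.0

The closest pair is (-17, -30) and (-18, -30) with Euclidean distance 1.0. For 10 points, brute-force pairwise comparison is shown above. For large n, the divide-and-conquer algorithm (sort by x, recurse on halves, check the dividing strip) achieves O(n log n).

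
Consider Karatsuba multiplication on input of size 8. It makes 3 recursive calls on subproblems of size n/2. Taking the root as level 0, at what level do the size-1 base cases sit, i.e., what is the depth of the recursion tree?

For divide and conquer with division factor 2:

Problem sizes at each level:
Level 0: 8
Level 1: 4
Level 2: 2
Level 3: 1

The root is level 0 and the size-1 base case is level 3 (the tree spans levels 0 through 3, i.e. 4 levels counting the root), so the depth is the number of divisions: log_2(8) = 3

The recursion tree depth is log_2(8) = 3. At each level, the problem size is divided by 2, so it takes 3 divisions to reduce to a base case of size 1. The algorithm makes 3 recursive calls at each level.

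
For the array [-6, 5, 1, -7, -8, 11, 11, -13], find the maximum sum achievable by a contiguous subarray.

Using Kadane's algorithm on [-6, 5, 1, -7, -8, 11, 11, -13]:

Scanning through the array:
Position 1 (value 5): max_ending_here = 5, max_so_far = 5
Position 2 (value 1): max_ending_here = 6, max_so_far = 6
Position 3 (value -7): max_ending_here = -1, max_so_far = 6
Position 4 (value -8): max_ending_here = -8, max_so_far = 6
Position 5 (value 11): max_ending_here = 11, max_so_far = 11
Position 6 (value 11): max_ending_here = 22, max_so_far = 22
Position 7 (value -13): max_ending_here = 9, max_so_far = 22

Maximum subarray: [11, 11]
Maximum sum: 22

The maximum subarray is [11, 11] with sum 22. This subarray runs from index 5 to index 6.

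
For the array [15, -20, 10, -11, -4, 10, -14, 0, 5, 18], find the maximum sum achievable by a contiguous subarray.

Using Kadane's algorithm on [15, -20, 10, -11, -4, 10, -14, 0, 5, 18]:

Scanning through the array:
Position 1 (value -20): max_ending_here = -5, max_so_far = 15
Position 2 (value 10): max_ending_here = 10, max_so_far = 15
Position 3 (value -11): max_ending_here = -1, max_so_far = 15
Position 4 (value -4): max_ending_here = -4, max_so_far = 15
Position 5 (value 10): max_ending_here = 10, max_so_far = 15
Position 6 (value -14): max_ending_here = -4, max_so_far = 15
Position 7 (value 0): max_ending_here = 0, max_so_far = 15
Position 8 (value 5): max_ending_here = 5, max_so_far = 15
Position 9 (value 18): max_ending_here = 23, max_so_far = 23

Maximum subarray: [0, 5, 18]
Maximum sum: 23

The maximum subarray is [0, 5, 18] with sum 23. This subarray runs from index 7 to index 9.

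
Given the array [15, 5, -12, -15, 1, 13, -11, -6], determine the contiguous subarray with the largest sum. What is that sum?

Using Kadane's algorithm on [15, 5, -12, -15, 1, 13, -11, -6]:

Scanning through the array:
Position 1 (value 5): max_ending_here = 20, max_so_far = 20
Position 2 (value -12): max_ending_here = 8, max_so_far = 20
Position 3 (value -15): max_ending_here = -7, max_so_far = 20
Position 4 (value 1): max_ending_here = 1, max_so_far = 20
Position 5 (value 13): max_ending_here = 14, max_so_far = 20
Position 6 (value -11): max_ending_here = 3, max_so_far = 20
Position 7 (value -6): max_ending_here = -3, max_so_far = 20

Maximum subarray: [15, 5]
Maximum sum: 20

The maximum subarray is [15, 5] with sum 20. This subarray runs from index 0 to index 1.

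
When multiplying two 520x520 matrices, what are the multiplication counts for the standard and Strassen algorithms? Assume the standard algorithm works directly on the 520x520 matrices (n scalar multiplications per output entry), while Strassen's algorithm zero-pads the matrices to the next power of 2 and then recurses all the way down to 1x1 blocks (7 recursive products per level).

Matrix multiplication for 520x520 matrices:

Strassen's algorithm requires power-of-2 dimensions. Pad 520x520 to 1024x1024 (next power of 2).

Standard algorithm: 520^3 = 140608000 multiplications
Strassen's algorithm: 7^(log2(1024)) = 7^10 = 282475249 multiplications
Difference: 140608000 - 282475249 = -141867249 (Strassen uses MORE here due to padding overhead — for small or just-over-power-of-2 n, padding can outweigh the per-level savings)

Standard: 140608000 multiplications (520^3). Strassen: 282475249 multiplications (7^10, after padding to 1024x1024). Strassen reduces 8 recursive multiplications to 7 at each level.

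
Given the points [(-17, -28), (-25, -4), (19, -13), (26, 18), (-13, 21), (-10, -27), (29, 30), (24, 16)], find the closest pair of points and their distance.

Computing all pairwise distances among 8 points:

d((-17, -28), (-25, -4)) = 25.2982
d((-17, -28), (19, -13)) = 39.0
d((-17, -28), (26, 18)) = 62.9682
d((-17, -28), (-13, 21)) = 49.163
d((-17, -28), (-10, -27)) = 7.0711
d((-17, -28), (29, 30)) = 74.027
d((-17, -28), (24, 16)) = 60.1415
d((-25, -4), (19, -13)) = 44.911
d((-25, -4), (26, 18)) = 55.5428
d((-25, -4), (-13, 21)) = 27.7308
d((-25, -4), (-10, -27)) = 27.4591
d((-25, -4), (29, 30)) = 63.8122
d((-25, -4), (24, 16)) = 52.9245
d((19, -13), (26, 18)) = 31.7805
d((19, -13), (-13, 21)) = 46.6905
d((19, -13), (-10, -27)) = 32.2025
d((19, -13), (29, 30)) = 44.1475
d((19, -13), (24, 16)) = 29.4279
d((26, 18), (-13, 21)) = 39.1152
d((26, 18), (-10, -27)) = 57.6281
d((26, 18), (29, 30)) = 12.3693
d((26, 18), (24, 16)) = 2.8284 <-- minimum
d((-13, 21), (-10, -27)) = 48.0937
d((-13, 21), (29, 30)) = 42.9535
d((-13, 21), (24, 16)) = 37.3363
d((-10, -27), (29, 30)) = 69.0652
d((-10, -27), (24, 16)) = 54.8179
d((29, 30), (24, 16)) = 14.8661

Closest pair: (26, 18) and (24, 16) with distance 2.8284

The closest pair is (26, 18) and (24, 16) with Euclidean distance 2.8284. For 8 points, brute-force pairwise comparison is shown above. For large n, the divide-and-conquer algorithm (sort by x, recurse on halves, check the dividing strip) achieves O(n log n).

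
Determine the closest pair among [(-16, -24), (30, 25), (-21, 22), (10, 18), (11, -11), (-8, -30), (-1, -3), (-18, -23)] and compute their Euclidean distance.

Computing all pairwise distances among 8 points:

d((-16, -24), (30, 25)) = 67.2086
d((-16, -24), (-21, 22)) = 46.2709
d((-16, -24), (10, 18)) = 49.3964
d((-16, -24), (11, -11)) = 29.9666
d((-16, -24), (-8, -30)) = 10.0
d((-16, -24), (-1, -3)) = 25.807
d((-16, -24), (-18, -23)) = 2.2361 <-- minimum
d((30, 25), (-21, 22)) = 51.0882
d((30, 25), (10, 18)) = 21.1896
d((30, 25), (11, -11)) = 40.7063
d((30, 25), (-8, -30)) = 66.8506
d((30, 25), (-1, -3)) = 41.7732
d((30, 25), (-18, -23)) = 67.8823
d((-21, 22), (10, 18)) = 31.257
d((-21, 22), (11, -11)) = 45.9674
d((-21, 22), (-8, -30)) = 53.6004
d((-21, 22), (-1, -3)) = 32.0156
d((-21, 22), (-18, -23)) = 45.0999
d((10, 18), (11, -11)) = 29.0172
d((10, 18), (-8, -30)) = 51.264
d((10, 18), (-1, -3)) = 23.7065
d((10, 18), (-18, -23)) = 49.6488
d((11, -11), (-8, -30)) = 26.8701
d((11, -11), (-1, -3)) = 14.4222
d((11, -11), (-18, -23)) = 31.3847
d((-8, -30), (-1, -3)) = 27.8927
d((-8, -30), (-18, -23)) = 12.2066
d((-1, -3), (-18, -23)) = 26.2488

Closest pair: (-16, -24) and (-18, -23) with distance 2.2361

The closest pair is (-16, -24) and (-18, -23) with Euclidean distance 2.2361. For 8 points, brute-force pairwise comparison is shown above. For large n, the divide-and-conquer algorithm (sort by x, recurse on halves, check the dividing strip) achieves O(n log n).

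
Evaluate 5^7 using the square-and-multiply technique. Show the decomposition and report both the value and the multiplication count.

Computing 5^7 by squaring (build up from 5^1; each line after the first costs one multiplication):

5^1 = 5
5^2 = (5^1)^2 = 5^2 = 25
5^3 = 5 * 5^2 = 5 * 25 = 125
5^6 = (5^3)^2 = 125^2 = 15625
5^7 = 5 * 5^6 = 5 * 15625 = 78125

Result: 78125
Multiplications needed: 4 (4 lines after 5^1)

5^7 = 78125. Using exponentiation by squaring, this requires 4 multiplications. The key idea: if the exponent is even, square the half-power; if odd, multiply by the base once.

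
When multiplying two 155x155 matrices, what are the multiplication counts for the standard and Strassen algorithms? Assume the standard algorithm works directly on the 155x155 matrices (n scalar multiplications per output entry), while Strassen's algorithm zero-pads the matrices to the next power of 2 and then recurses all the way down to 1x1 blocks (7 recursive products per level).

Matrix multiplication for 155x155 matrices:

Strassen's algorithm requires power-of-2 dimensions. Pad 155x155 to 256x256 (next power of 2).

Standard algorithm: 155^3 = 3723875 multiplications
Strassen's algorithm: 7^(log2(256)) = 7^8 = 5764801 multiplications
Difference: 3723875 - 5764801 = -2040926 (Strassen uses MORE here due to padding overhead — for small or just-over-power-of-2 n, padding can outweigh the per-level savings)

Standard: 3723875 multiplications (155^3). Strassen: 5764801 multiplications (7^8, after padding to 256x256). Strassen reduces 8 recursive multiplications to 7 at each level.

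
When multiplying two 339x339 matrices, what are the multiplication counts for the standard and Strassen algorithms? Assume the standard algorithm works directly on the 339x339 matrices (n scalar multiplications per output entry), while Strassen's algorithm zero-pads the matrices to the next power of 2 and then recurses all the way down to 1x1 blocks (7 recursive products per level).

Matrix multiplication for 339x339 matrices:

Strassen's algorithm requires power-of-2 dimensions. Pad 339x339 to 512x512 (next power of 2).

Standard algorithm: 339^3 = 38958219 multiplications
Strassen's algorithm: 7^(log2(512)) = 7^9 = 40353607 multiplications
Difference: 38958219 - 40353607 = -1395388 (Strassen uses MORE here due to padding overhead — for small or just-over-power-of-2 n, padding can outweigh the per-level savings)

Standard: 38958219 multiplications (339^3). Strassen: 40353607 multiplications (7^9, after padding to 512x512). Strassen reduces 8 recursive multiplications to 7 at each level.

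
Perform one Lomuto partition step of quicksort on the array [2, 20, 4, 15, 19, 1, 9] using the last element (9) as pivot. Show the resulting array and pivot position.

Lomuto partition with pivot = 9:

Initial array: [2, 20, 4, 15, 19, 1, 9]

arr[0]=2 <= 9: swap with position 0, array becomes [2, 20, 4, 15, 19, 1, 9]
arr[1]=20 > 9: no swap
arr[2]=4 <= 9: swap with position 1, array becomes [2, 4, 20, 15, 19, 1, 9]
arr[3]=15 > 9: no swap
arr[4]=19 > 9: no swap
arr[5]=1 <= 9: swap with position 2, array becomes [2, 4, 1, 15, 19, 20, 9]

Place pivot at position 3: [2, 4, 1, 9, 19, 20, 15]
Pivot position: 3

After partitioning with pivot 9, the array becomes [2, 4, 1, 9, 19, 20, 15]. The pivot is placed at index 3. All elements to the left of the pivot are <= 9, and all elements to the right are > 9.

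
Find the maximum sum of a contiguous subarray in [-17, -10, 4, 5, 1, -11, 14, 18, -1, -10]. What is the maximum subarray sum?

Using Kadane's algorithm on [-17, -10, 4, 5, 1, -11, 14, 18, -1, -10]:

Scanning through the array:
Position 1 (value -10): max_ending_here = -10, max_so_far = -10
Position 2 (value 4): max_ending_here = 4, max_so_far = 4
Position 3 (value 5): max_ending_here = 9, max_so_far = 9
Position 4 (value 1): max_ending_here = 10, max_so_far = 10
Position 5 (value -11): max_ending_here = -1, max_so_far = 10
Position 6 (value 14): max_ending_here = 14, max_so_far = 14
Position 7 (value 18): max_ending_here = 32, max_so_far = 32
Position 8 (value -1): max_ending_here = 31, max_so_far = 32
Position 9 (value -10): max_ending_here = 21, max_so_far = 32

Maximum subarray: [14, 18]
Maximum sum: 32

The maximum subarray is [14, 18] with sum 32. This subarray runs from index 6 to index 7.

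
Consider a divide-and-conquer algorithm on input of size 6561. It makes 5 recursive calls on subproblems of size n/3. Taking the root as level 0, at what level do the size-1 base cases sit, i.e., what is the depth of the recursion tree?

For divide and conquer with division factor 3:

Problem sizes at each level:
Level 0: 6561
Level 1: 2187
Level 2: 729
Level 3: 243
Level 4: 81
Level 5: 27
Level 6: 9
Level 7: 3
Level 8: 1

The root is level 0 and the size-1 base case is level 8 (the tree spans levels 0 through 8, i.e. 9 levels counting the root), so the depth is the number of divisions: log_3(6561) = 8

The recursion tree depth is log_3(6561) = 8. At each level, the problem size is divided by 3, so it takes 8 divisions to reduce to a base case of size 1. The algorithm makes 5 recursive calls at each level.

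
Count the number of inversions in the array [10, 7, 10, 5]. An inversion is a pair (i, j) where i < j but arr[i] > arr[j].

Finding inversions in [10, 7, 10, 5]:

(0, 1): arr[0]=10 > arr[1]=7
(0, 3): arr[0]=10 > arr[3]=5
(1, 3): arr[1]=7 > arr[3]=5
(2, 3): arr[2]=10 > arr[3]=5

Total inversions: 4

The array has 4 inversion(s): (0,1), (0,3), (1,3), (2,3). Each pair (i,j) satisfies i < j and arr[i] > arr[j].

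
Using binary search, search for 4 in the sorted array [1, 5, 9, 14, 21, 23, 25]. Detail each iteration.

Binary search for 4 in [1, 5, 9, 14, 21, 23, 25]:

lo=0, hi=6, mid=3, arr[mid]=14 -> 14 > 4, search left half
lo=0, hi=2, mid=1, arr[mid]=5 -> 5 > 4, search left half
lo=0, hi=0, mid=0, arr[mid]=1 -> 1 < 4, search right half
lo=1 > hi=0, target 4 not found

Binary search determines that 4 is not in the array after 3 comparisons. The search space was exhausted without finding the target.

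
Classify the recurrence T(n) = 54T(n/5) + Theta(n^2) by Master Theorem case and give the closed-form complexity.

Master Theorem for T(n) = 54T(n/5) + O(n^2):

a = 54, b = 5, c = 2
log_b(a) = log_5(54) = 2.4785

Case 1: c = 2 < log_5(54) = 2.4785
T(n) = O(n^(log_5 54))

For T(n) = 54T(n/5) + O(n^2): log_5(54) = 2.4785. This is Case 1 of the Master Theorem (c < log_b(a), work dominated by leaves), giving O(n^(log_5 54)).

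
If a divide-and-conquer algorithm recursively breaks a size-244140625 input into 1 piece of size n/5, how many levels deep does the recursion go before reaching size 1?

For divide and conquer with division factor 5:

Problem sizes at each level:
Level 0: 244140625
Level 1: 48828125
Level 2: 9765625
Level 3: 1953125
Level 4: 390625
Level 5: 78125
Level 6: 15625
Level 7: 3125
Level 8: 625
Level 9: 125
Level 10: 25
Level 11: 5
Level 12: 1

The root is level 0 and the size-1 base case is level 12 (the tree spans levels 0 through 12, i.e. 13 levels counting the root), so the depth is the number of divisions: log_5(244140625) = 12

The recursion tree depth is log_5(244140625) = 12. At each level, the problem size is divided by 5, so it takes 12 divisions to reduce to a base case of size 1. The algorithm makes 1 recursive call at each level.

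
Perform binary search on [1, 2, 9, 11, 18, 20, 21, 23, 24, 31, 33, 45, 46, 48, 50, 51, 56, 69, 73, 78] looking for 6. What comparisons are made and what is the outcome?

Binary search for 6 in [1, 2, 9, 11, 18, 20, 21, 23, 24, 31, 33, 45, 46, 48, 50, 51, 56, 69, 73, 78]:

lo=0, hi=19, mid=9, arr[mid]=31 -> 31 > 6, search left half
lo=0, hi=8, mid=4, arr[mid]=18 -> 18 > 6, search left half
lo=0, hi=3, mid=1, arr[mid]=2 -> 2 < 6, search right half
lo=2, hi=3, mid=2, arr[mid]=9 -> 9 > 6, search left half
lo=2 > hi=1, target 6 not found

Binary search determines that 6 is not in the array after 4 comparisons. The search space was exhausted without finding the target.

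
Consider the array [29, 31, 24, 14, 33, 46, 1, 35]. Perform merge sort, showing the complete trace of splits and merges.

Merge sort trace:

Split: [29, 31, 24, 14, 33, 46, 1, 35] -> [29, 31, 24, 14] and [33, 46, 1, 35]
  Split: [29, 31, 24, 14] -> [29, 31] and [24, 14]
    Split: [29, 31] -> [29] and [31]
    Merge: [29] + [31] -> [29, 31]
    Split: [24, 14] -> [24] and [14]
    Merge: [24] + [14] -> [14, 24]
  Merge: [29, 31] + [14, 24] -> [14, 24, 29, 31]
  Split: [33, 46, 1, 35] -> [33, 46] and [1, 35]
    Split: [33, 46] -> [33] and [46]
    Merge: [33] + [46] -> [33, 46]
    Split: [1, 35] -> [1] and [35]
    Merge: [1] + [35] -> [1, 35]
  Merge: [33, 46] + [1, 35] -> [1, 33, 35, 46]
Merge: [14, 24, 29, 31] + [1, 33, 35, 46] -> [1, 14, 24, 29, 31, 33, 35, 46]

Final sorted array: [1, 14, 24, 29, 31, 33, 35, 46]

The merge sort proceeds by recursively splitting the array and merging sorted halves.
After all merges, the sorted array is [1, 14, 24, 29, 31, 33, 35, 46].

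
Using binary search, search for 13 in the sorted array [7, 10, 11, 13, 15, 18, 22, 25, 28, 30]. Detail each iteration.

Binary search for 13 in [7, 10, 11, 13, 15, 18, 22, 25, 28, 30]:

lo=0, hi=9, mid=4, arr[mid]=15 -> 15 > 13, search left half
lo=0, hi=3, mid=1, arr[mid]=10 -> 10 < 13, search right half
lo=2, hi=3, mid=2, arr[mid]=11 -> 11 < 13, search right half
lo=3, hi=3, mid=3, arr[mid]=13 -> Found target at index 3!

Binary search finds 13 at index 3 after 4 comparisons. The search repeatedly halves the search space by comparing with the middle element.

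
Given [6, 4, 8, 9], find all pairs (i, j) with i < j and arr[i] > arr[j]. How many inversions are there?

Finding inversions in [6, 4, 8, 9]:

(0, 1): arr[0]=6 > arr[1]=4

Total inversions: 1

The array has 1 inversion(s): (0,1). Each pair (i,j) satisfies i < j and arr[i] > arr[j].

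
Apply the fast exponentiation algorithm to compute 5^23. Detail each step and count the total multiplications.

Computing 5^23 by squaring (build up from 5^1; each line after the first costs one multiplication):

5^1 = 5
5^2 = (5^1)^2 = 5^2 = 25
5^4 = (5^2)^2 = 25^2 = 625
5^5 = 5 * 5^4 = 5 * 625 = 3125
5^10 = (5^5)^2 = 3125^2 = 9765625
5^11 = 5 * 5^10 = 5 * 9765625 = 48828125
5^22 = (5^11)^2 = 48828125^2 = 2384185791015625
5^23 = 5 * 5^22 = 5 * 2384185791015625 = 11920928955078125

Result: 11920928955078125
Multiplications needed: 7 (7 lines after 5^1)

5^23 = 11920928955078125. Using exponentiation by squaring, this requires 7 multiplications. The key idea: if the exponent is even, square the half-power; if odd, multiply by the base once.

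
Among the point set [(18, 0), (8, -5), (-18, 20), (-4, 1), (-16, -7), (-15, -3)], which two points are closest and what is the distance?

Computing all pairwise distances among 6 points:

d((18, 0), (8, -5)) = 11.1803
d((18, 0), (-18, 20)) = 41.1825
d((18, 0), (-4, 1)) = 22.0227
d((18, 0), (-16, -7)) = 34.7131
d((18, 0), (-15, -3)) = 33.1361
d((8, -5), (-18, 20)) = 36.0694
d((8, -5), (-4, 1)) = 13.4164
d((8, -5), (-16, -7)) = 24.0832
d((8, -5), (-15, -3)) = 23.0868
d((-18, 20), (-4, 1)) = 23.6008
d((-18, 20), (-16, -7)) = 27.074
d((-18, 20), (-15, -3)) = 23.1948
d((-4, 1), (-16, -7)) = 14.4222
d((-4, 1), (-15, -3)) = 11.7047
d((-16, -7), (-15, -3)) = 4.1231 <-- minimum

Closest pair: (-16, -7) and (-15, -3) with distance 4.1231

The closest pair is (-16, -7) and (-15, -3) with Euclidean distance 4.1231. For 6 points, brute-force pairwise comparison is shown above. For large n, the divide-and-conquer algorithm (sort by x, recurse on halves, check the dividing strip) achieves O(n log n).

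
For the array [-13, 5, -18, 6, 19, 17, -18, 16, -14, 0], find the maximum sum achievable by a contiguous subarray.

Using Kadane's algorithm on [-13, 5, -18, 6, 19, 17, -18, 16, -14, 0]:

Scanning through the array:
Position 1 (value 5): max_ending_here = 5, max_so_far = 5
Position 2 (value -18): max_ending_here = -13, max_so_far = 5
Position 3 (value 6): max_ending_here = 6, max_so_far = 6
Position 4 (value 19): max_ending_here = 25, max_so_far = 25
Position 5 (value 17): max_ending_here = 42, max_so_far = 42
Position 6 (value -18): max_ending_here = 24, max_so_far = 42
Position 7 (value 16): max_ending_here = 40, max_so_far = 42
Position 8 (value -14): max_ending_here = 26, max_so_far = 42
Position 9 (value 0): max_ending_here = 26, max_so_far = 42

Maximum subarray: [6, 19, 17]
Maximum sum: 42

The maximum subarray is [6, 19, 17] with sum 42. This subarray runs from index 3 to index 5.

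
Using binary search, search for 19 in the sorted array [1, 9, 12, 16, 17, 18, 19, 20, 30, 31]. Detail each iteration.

Binary search for 19 in [1, 9, 12, 16, 17, 18, 19, 20, 30, 31]:

lo=0, hi=9, mid=4, arr[mid]=17 -> 17 < 19, search right half
lo=5, hi=9, mid=7, arr[mid]=20 -> 20 > 19, search left half
lo=5, hi=6, mid=5, arr[mid]=18 -> 18 < 19, search right half
lo=6, hi=6, mid=6, arr[mid]=19 -> Found target at index 6!

Binary search finds 19 at index 6 after 4 comparisons. The search repeatedly halves the search space by comparing with the middle element.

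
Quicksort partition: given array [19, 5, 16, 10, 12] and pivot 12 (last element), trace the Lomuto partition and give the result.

Lomuto partition with pivot = 12:

Initial array: [19, 5, 16, 10, 12]

arr[0]=19 > 12: no swap
arr[1]=5 <= 12: swap with position 0, array becomes [5, 19, 16, 10, 12]
arr[2]=16 > 12: no swap
arr[3]=10 <= 12: swap with position 1, array becomes [5, 10, 16, 19, 12]

Place pivot at position 2: [5, 10, 12, 19, 16]
Pivot position: 2

After partitioning with pivot 12, the array becomes [5, 10, 12, 19, 16]. The pivot is placed at index 2. All elements to the left of the pivot are <= 12, and all elements to the right are > 12.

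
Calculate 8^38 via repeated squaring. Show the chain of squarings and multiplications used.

Computing 8^38 by squaring (build up from 8^1; each line after the first costs one multiplication):

8^1 = 8
8^2 = (8^1)^2 = 8^2 = 64
8^4 = (8^2)^2 = 64^2 = 4096
8^8 = (8^4)^2 = 4096^2 = 16777216
8^9 = 8 * 8^8 = 8 * 16777216 = 134217728
8^18 = (8^9)^2 = 134217728^2 = 18014398509481984
8^19 = 8 * 8^18 = 8 * 18014398509481984 = 144115188075855872
8^38 = (8^19)^2 = 144115188075855872^2 = 20769187434139310514121985316880384

Result: 20769187434139310514121985316880384
Multiplications needed: 7 (7 lines after 8^1)

8^38 = 20769187434139310514121985316880384. Using exponentiation by squaring, this requires 7 multiplications. The key idea: if the exponent is even, square the half-power; if odd, multiply by the base once.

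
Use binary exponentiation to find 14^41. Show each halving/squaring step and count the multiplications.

Computing 14^41 by squaring (build up from 14^1; each line after the first costs one multiplication):

14^1 = 14
14^2 = (14^1)^2 = 14^2 = 196
14^4 = (14^2)^2 = 196^2 = 38416
14^5 = 14 * 14^4 = 14 * 38416 = 537824
14^10 = (14^5)^2 = 537824^2 = 289254654976
14^20 = (14^10)^2 = 289254654976^2 = 83668255425284801560576
14^40 = (14^20)^2 = 83668255425284801560576^2 = 7000376965910699630056503868178506524997451776
14^41 = 14 * 14^40 = 14 * 7000376965910699630056503868178506524997451776 = 98005277522749794820791054154499091349964324864

Result: 98005277522749794820791054154499091349964324864
Multiplications needed: 7 (7 lines after 14^1)

14^41 = 98005277522749794820791054154499091349964324864. Using exponentiation by squaring, this requires 7 multiplications. The key idea: if the exponent is even, square the half-power; if odd, multiply by the base once.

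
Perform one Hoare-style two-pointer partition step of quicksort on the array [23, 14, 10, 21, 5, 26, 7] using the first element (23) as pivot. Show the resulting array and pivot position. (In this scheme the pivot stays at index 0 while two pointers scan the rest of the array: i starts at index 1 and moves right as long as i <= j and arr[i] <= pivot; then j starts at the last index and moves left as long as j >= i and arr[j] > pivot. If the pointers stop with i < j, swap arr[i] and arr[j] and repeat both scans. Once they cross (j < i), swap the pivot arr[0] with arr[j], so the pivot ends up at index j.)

Hoare-style two-pointer partition with pivot = 23:

Initial array: [23, 14, 10, 21, 5, 26, 7]

Pointers start at i = 1, j = 6.
i stops at index 5 (arr[5]=26 > 23), j stops at index 6 (arr[6]=7 <= 23): swap arr[5] and arr[6], array becomes [23, 14, 10, 21, 5, 7, 26]
i ends at 6, j ends at 5: the pointers have crossed (j < i), so scanning stops.

Swap pivot arr[0] with arr[5] to place pivot at position 5: [7, 14, 10, 21, 5, 23, 26]
Pivot position: 5

After partitioning with pivot 23, the array becomes [7, 14, 10, 21, 5, 23, 26]. The pivot is placed at index 5. All elements to the left of the pivot are <= 23, and all elements to the right are > 23.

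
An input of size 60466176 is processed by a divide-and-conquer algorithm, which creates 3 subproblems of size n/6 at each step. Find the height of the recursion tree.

For divide and conquer with division factor 6:

Problem sizes at each level:
Level 0: 60466176
Level 1: 10077696
Level 2: 1679616
Level 3: 279936
Level 4: 46656
Level 5: 7776
Level 6: 1296
Level 7: 216
Level 8: 36
Level 9: 6
Level 10: 1

The root is level 0 and the size-1 base case is level 10 (the tree spans levels 0 through 10, i.e. 11 levels counting the root), so the depth is the number of divisions: log_6(60466176) = 10

The recursion tree depth is log_6(60466176) = 10. At each level, the problem size is divided by 6, so it takes 10 divisions to reduce to a base case of size 1. The algorithm makes 3 recursive calls at each level.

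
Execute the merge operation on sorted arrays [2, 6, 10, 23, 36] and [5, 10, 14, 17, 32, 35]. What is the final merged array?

Merging process:

Compare 2 vs 5: take 2 from left. Merged: [2]
Compare 6 vs 5: take 5 from right. Merged: [2, 5]
Compare 6 vs 10: take 6 from left. Merged: [2, 5, 6]
Compare 10 vs 10: take 10 from left. Merged: [2, 5, 6, 10]
Compare 23 vs 10: take 10 from right. Merged: [2, 5, 6, 10, 10]
Compare 23 vs 14: take 14 from right. Merged: [2, 5, 6, 10, 10, 14]
Compare 23 vs 17: take 17 from right. Merged: [2, 5, 6, 10, 10, 14, 17]
Compare 23 vs 32: take 23 from left. Merged: [2, 5, 6, 10, 10, 14, 17, 23]
Compare 36 vs 32: take 32 from right. Merged: [2, 5, 6, 10, 10, 14, 17, 23, 32]
Compare 36 vs 35: take 35 from right. Merged: [2, 5, 6, 10, 10, 14, 17, 23, 32, 35]
Append remaining from left: [36]. Merged: [2, 5, 6, 10, 10, 14, 17, 23, 32, 35, 36]

Final merged array: [2, 5, 6, 10, 10, 14, 17, 23, 32, 35, 36]
Total comparisons: 10

The merged array is [2, 5, 6, 10, 10, 14, 17, 23, 32, 35, 36], requiring 10 comparisons. The merge step runs in O(n) time where n is the total number of elements.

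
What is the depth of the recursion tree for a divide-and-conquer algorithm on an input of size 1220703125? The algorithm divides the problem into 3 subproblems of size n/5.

For divide and conquer with division factor 5:

Problem sizes at each level:
Level 0: 1220703125
Level 1: 244140625
Level 2: 48828125
Level 3: 9765625
Level 4: 1953125
Level 5: 390625
Level 6: 78125
Level 7: 15625
Level 8: 3125
Level 9: 625
Level 10: 125
Level 11: 25
Level 12: 5
Level 13: 1

The root is level 0 and the size-1 base case is level 13 (the tree spans levels 0 through 13, i.e. 14 levels counting the root), so the depth is the number of divisions: log_5(1220703125) = 13

The recursion tree depth is log_5(1220703125) = 13. At each level, the problem size is divided by 5, so it takes 13 divisions to reduce to a base case of size 1. The algorithm makes 3 recursive calls at each level.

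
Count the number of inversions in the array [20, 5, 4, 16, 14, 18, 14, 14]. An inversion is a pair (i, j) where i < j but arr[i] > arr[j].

Finding inversions in [20, 5, 4, 16, 14, 18, 14, 14]:

(0, 1): arr[0]=20 > arr[1]=5
(0, 2): arr[0]=20 > arr[2]=4
(0, 3): arr[0]=20 > arr[3]=16
(0, 4): arr[0]=20 > arr[4]=14
(0, 5): arr[0]=20 > arr[5]=18
(0, 6): arr[0]=20 > arr[6]=14
(0, 7): arr[0]=20 > arr[7]=14
(1, 2): arr[1]=5 > arr[2]=4
(3, 4): arr[3]=16 > arr[4]=14
(3, 6): arr[3]=16 > arr[6]=14
(3, 7): arr[3]=16 > arr[7]=14
(5, 6): arr[5]=18 > arr[6]=14
(5, 7): arr[5]=18 > arr[7]=14

Total inversions: 13

The array has 13 inversion(s): (0,1), (0,2), (0,3), (0,4), (0,5), (0,6), (0,7), (1,2), (3,4), (3,6), (3,7), (5,6), (5,7). Each pair (i,j) satisfies i < j and arr[i] > arr[j].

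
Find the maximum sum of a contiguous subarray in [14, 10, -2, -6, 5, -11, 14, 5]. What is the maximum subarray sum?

Using Kadane's algorithm on [14, 10, -2, -6, 5, -11, 14, 5]:

Scanning through the array:
Position 1 (value 10): max_ending_here = 24, max_so_far = 24
Position 2 (value -2): max_ending_here = 22, max_so_far = 24
Position 3 (value -6): max_ending_here = 16, max_so_far = 24
Position 4 (value 5): max_ending_here = 21, max_so_far = 24
Position 5 (value -11): max_ending_here = 10, max_so_far = 24
Position 6 (value 14): max_ending_here = 24, max_so_far = 24
Position 7 (value 5): max_ending_here = 29, max_so_far = 29

Maximum subarray: [14, 10, -2, -6, 5, -11, 14, 5]
Maximum sum: 29

The maximum subarray is [14, 10, -2, -6, 5, -11, 14, 5] with sum 29. This subarray runs from index 0 to index 7.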